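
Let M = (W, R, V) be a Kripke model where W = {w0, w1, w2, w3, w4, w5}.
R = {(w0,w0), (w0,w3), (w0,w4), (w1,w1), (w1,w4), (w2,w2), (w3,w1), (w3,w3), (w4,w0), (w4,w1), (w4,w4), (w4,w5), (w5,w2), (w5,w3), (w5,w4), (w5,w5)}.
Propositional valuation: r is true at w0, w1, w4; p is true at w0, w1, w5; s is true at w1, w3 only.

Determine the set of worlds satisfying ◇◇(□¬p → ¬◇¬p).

Let φ = ◇◇(□¬p → ¬◇¬p). Evaluate φ at each world:
  w0 (successors {w0, w3, w4}): φ is true.
  w1 (successors {w1, w4}): φ is true.
  w2 (successors {w2}): φ is false.
  w3 (successors {w1, w3}): φ is true.
  w4 (successors {w0, w1, w4, w5}): φ is true.
  w5 (successors {w2, w3, w4, w5}): φ is true.
For instance, at w4:
  At w4: ◇◇(□¬p → ¬◇¬p) requires ◇(□¬p → ¬◇¬p) at some successor in {w0, w1, w4, w5}.
    ◇(□¬p → ¬◇¬p) holds at w0, so ◇◇(□¬p → ¬◇¬p) is true at w4.
      At w0: ◇(□¬p → ¬◇¬p) requires □¬p → ¬◇¬p at some successor in {w0, w3, w4}.
        □¬p → ¬◇¬p holds at w0, so ◇(□¬p → ¬◇¬p) is true at w0.
Satisfying worlds: {w0, w1, w3, w4, w5}

w0, w1, w3, w4, w5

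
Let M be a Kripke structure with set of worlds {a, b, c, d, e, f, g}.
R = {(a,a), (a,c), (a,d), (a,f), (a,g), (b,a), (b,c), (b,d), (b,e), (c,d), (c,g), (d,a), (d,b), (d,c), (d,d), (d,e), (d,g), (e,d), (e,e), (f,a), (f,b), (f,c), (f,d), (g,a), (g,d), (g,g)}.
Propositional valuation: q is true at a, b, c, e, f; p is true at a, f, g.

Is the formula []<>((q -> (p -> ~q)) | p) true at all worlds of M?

Yes

Recall that []ψ holds at a world iff ψ holds at every accessible world, and <>ψ holds iff ψ holds at some accessible world.
Let φ = []<>((q -> (p -> ~q)) | p). Evaluate φ at each world:
  a (successors {a, c, d, f, g}): φ is true.
  b (successors {a, c, d, e}): φ is true.
  c (successors {d, g}): φ is true.
  d (successors {a, b, c, d, e, g}): φ is true.
  e (successors {d, e}): φ is true.
  f (successors {a, b, c, d}): φ is true.
  g (successors {a, d, g}): φ is true.
For instance, at d:
  At d: []<>((q -> (p -> ~q)) | p) requires <>((q -> (p -> ~q)) | p) at every successor {a, b, c, d, e, g}.
    At a: <>((q -> (p -> ~q)) | p) is true.
    At b: <>((q -> (p -> ~q)) | p) is true.
    At c: <>((q -> (p -> ~q)) | p) is true.
    At d: <>((q -> (p -> ~q)) | p) is true.
    At e: <>((q -> (p -> ~q)) | p) is true.
    At g: <>((q -> (p -> ~q)) | p) is true.
  So []<>((q -> (p -> ~q)) | p) is true at d.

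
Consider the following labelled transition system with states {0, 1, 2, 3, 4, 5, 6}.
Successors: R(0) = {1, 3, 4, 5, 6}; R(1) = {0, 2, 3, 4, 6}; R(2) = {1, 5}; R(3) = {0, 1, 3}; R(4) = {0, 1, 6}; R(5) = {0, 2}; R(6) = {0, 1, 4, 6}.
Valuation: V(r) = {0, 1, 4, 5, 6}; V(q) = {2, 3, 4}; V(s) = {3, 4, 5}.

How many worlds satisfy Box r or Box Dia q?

4

Let φ = Box r or Box Dia q. Evaluate φ at each world:
  0 (successors {1, 3, 4, 5, 6}): φ is false.
  1 (successors {0, 2, 3, 4, 6}): φ is false.
  2 (successors {1, 5}): φ is true.
  3 (successors {0, 1, 3}): φ is true.
  4 (successors {0, 1, 6}): φ is true.
  5 (successors {0, 2}): φ is false.
  6 (successors {0, 1, 4, 6}): φ is true.
For instance, at 1:
  At 1: Box r is false, Box Dia q is false, so Box r or Box Dia q is false.
    At 1: Box r requires r at every successor {0, 2, 3, 4, 6}.
      r fails at 2, so Box r is false at 1.
    At 1: Box Dia q requires Dia q at every successor {0, 2, 3, 4, 6}.
      Dia q fails at 2, so Box Dia q is false at 1.
Satisfying worlds: {2, 3, 4, 6}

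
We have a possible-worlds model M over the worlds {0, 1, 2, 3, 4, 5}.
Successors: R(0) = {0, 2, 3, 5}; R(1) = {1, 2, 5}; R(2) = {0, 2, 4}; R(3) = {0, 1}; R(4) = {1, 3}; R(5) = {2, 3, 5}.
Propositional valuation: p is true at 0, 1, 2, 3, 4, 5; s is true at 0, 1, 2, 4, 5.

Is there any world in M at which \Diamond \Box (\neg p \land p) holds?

No

Let φ = \Diamond \Box (\neg p \land p). Evaluate φ at each world:
  0 (successors {0, 2, 3, 5}): φ is false.
  1 (successors {1, 2, 5}): φ is false.
  2 (successors {0, 2, 4}): φ is false.
  3 (successors {0, 1}): φ is false.
  4 (successors {1, 3}): φ is false.
  5 (successors {2, 3, 5}): φ is false.
For instance, at 2:
  At 2: \Diamond \Box (\neg p \land p) requires \Box (\neg p \land p) at some successor in {0, 2, 4}.
    At 0: \Box (\neg p \land p) is false.
    At 2: \Box (\neg p \land p) is false.
    At 4: \Box (\neg p \land p) is false.
  So \Diamond \Box (\neg p \land p) is false at 2.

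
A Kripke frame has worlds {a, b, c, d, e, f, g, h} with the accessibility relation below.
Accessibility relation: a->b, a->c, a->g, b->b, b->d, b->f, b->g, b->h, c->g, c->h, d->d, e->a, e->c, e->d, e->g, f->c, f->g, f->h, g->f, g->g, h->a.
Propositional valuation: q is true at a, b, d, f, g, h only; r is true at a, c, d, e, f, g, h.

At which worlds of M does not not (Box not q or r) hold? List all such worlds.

Let φ = not not (Box not q or r). Evaluate φ at each world:
  a (successors {b, c, g}): φ is true.
  b (successors {b, d, f, g, h}): φ is false.
  c (successors {g, h}): φ is true.
  d (successors {d}): φ is true.
  e (successors {a, c, d, g}): φ is true.
  f (successors {c, g, h}): φ is true.
  g (successors {f, g}): φ is true.
  h (successors {a}): φ is true.
For instance, at a:
  At a: not (Box not q or r) is false, so not not (Box not q or r) is true.
    At a: Box not q or r is true, so not (Box not q or r) is false.
      At a: Box not q is false, r is true, so Box not q or r is true.
Satisfying worlds: {a, c, d, e, f, g, h}

a, c, d, e, f, g, h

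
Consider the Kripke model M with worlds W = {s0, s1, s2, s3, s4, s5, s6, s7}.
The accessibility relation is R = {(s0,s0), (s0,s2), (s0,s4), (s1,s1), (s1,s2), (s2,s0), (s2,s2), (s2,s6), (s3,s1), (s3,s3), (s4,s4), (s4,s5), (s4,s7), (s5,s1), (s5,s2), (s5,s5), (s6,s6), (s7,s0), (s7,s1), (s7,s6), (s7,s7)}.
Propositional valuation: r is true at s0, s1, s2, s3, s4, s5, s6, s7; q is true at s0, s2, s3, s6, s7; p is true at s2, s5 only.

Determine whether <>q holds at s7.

At s7: <>q requires q at some successor in {s0, s1, s6, s7}.
  q holds at s0, so <>q is true at s7.

Yes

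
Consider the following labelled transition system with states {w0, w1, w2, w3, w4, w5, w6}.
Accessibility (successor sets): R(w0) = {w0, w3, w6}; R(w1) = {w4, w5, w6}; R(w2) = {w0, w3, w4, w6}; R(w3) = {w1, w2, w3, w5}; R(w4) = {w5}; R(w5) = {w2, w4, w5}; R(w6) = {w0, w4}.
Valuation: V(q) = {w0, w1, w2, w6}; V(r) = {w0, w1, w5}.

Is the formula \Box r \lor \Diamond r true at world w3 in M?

Recall that \Box ψ holds at a world iff ψ holds at every accessible world, and \Diamond ψ holds iff ψ holds at some accessible world.
At w3: \Box r is false, \Diamond r is true, so \Box r \lor \Diamond r is true.
  At w3: \Box r requires r at every successor {w1, w2, w3, w5}.
    r fails at w2, so \Box r is false at w3.
  At w3: \Diamond r requires r at some successor in {w1, w2, w3, w5}.
    r holds at w1, so \Diamond r is true at w3.

Yes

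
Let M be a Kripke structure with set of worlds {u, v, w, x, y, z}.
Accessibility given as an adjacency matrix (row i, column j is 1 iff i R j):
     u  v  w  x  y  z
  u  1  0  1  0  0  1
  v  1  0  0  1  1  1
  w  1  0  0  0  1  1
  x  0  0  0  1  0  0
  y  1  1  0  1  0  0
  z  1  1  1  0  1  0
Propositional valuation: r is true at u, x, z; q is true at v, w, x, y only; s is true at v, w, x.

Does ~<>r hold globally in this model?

Let φ = ~<>r. Evaluate φ at each world:
  u (successors {u, w, z}): φ is false.
  v (successors {u, x, y, z}): φ is false.
  w (successors {u, y, z}): φ is false.
  x (successors {x}): φ is false.
  y (successors {u, v, x}): φ is false.
  z (successors {u, v, w, y}): φ is false.
Detail at u (counterexample):
  At u: <>r is true, so ~<>r is false.
    At u: <>r requires r at some successor in {u, w, z}.
      r holds at u, so <>r is true at u.

No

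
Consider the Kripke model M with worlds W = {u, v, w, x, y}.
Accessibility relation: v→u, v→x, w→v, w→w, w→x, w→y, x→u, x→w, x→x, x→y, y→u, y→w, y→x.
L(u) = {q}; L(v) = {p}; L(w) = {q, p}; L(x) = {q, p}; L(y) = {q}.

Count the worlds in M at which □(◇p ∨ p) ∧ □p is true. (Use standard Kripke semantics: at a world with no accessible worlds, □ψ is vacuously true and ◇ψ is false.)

Let φ = □(◇p ∨ p) ∧ □p. Evaluate φ at each world:
  u (successors ∅): φ is true.
  v (successors {u, x}): φ is false.
  w (successors {v, w, x, y}): φ is false.
  x (successors {u, w, x, y}): φ is false.
  y (successors {u, w, x}): φ is false.
For instance, at w:
  At w: □(◇p ∨ p) is true, □p is false, so □(◇p ∨ p) ∧ □p is false.
    At w: □(◇p ∨ p) requires ◇p ∨ p at every successor {v, w, x, y}.
      At v: ◇p ∨ p is true.
      At w: ◇p ∨ p is true.
      At x: ◇p ∨ p is true.
      At y: ◇p ∨ p is true.
    So □(◇p ∨ p) is true at w.
    At w: □p requires p at every successor {v, w, x, y}.
      p fails at y, so □p is false at w.
Satisfying worlds: {u}

1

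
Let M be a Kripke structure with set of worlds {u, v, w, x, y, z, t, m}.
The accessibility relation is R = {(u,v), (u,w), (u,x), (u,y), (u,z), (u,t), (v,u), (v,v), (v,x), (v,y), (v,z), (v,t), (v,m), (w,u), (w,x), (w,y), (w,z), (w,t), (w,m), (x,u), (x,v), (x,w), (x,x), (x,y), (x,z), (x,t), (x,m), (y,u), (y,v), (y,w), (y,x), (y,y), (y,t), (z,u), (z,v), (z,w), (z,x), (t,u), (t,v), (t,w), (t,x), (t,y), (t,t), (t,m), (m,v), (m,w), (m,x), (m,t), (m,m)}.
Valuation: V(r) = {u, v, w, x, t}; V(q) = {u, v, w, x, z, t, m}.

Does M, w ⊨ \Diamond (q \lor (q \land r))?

Yes

At w: \Diamond (q \lor (q \land r)) requires q \lor (q \land r) at some successor in {u, x, y, z, t, m}.
  q \lor (q \land r) holds at u, so \Diamond (q \lor (q \land r)) is true at w.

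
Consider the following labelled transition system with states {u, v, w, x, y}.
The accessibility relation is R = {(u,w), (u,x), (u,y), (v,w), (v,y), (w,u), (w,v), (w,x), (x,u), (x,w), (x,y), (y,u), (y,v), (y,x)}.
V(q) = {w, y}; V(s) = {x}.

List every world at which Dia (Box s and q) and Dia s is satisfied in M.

none

Let φ = Dia (Box s and q) and Dia s. Evaluate φ at each world:
  u (successors {w, x, y}): φ is false.
  v (successors {w, y}): φ is false.
  w (successors {u, v, x}): φ is false.
  x (successors {u, w, y}): φ is false.
  y (successors {u, v, x}): φ is false.
For instance, at w:
  At w: Dia (Box s and q) is false, Dia s is true, so Dia (Box s and q) and Dia s is false.
    At w: Dia (Box s and q) requires Box s and q at some successor in {u, v, x}.
      At u: Box s and q is false.
      At v: Box s and q is false.
      At x: Box s and q is false.
    So Dia (Box s and q) is false at w.
    At w: Dia s requires s at some successor in {u, v, x}.
      s holds at x, so Dia s is true at w.
Satisfying worlds: none.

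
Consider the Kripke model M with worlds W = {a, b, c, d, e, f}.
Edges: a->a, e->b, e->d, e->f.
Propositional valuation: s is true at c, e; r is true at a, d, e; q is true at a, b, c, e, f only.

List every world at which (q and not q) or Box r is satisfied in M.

Let φ = (q and not q) or Box r. Evaluate φ at each world:
  a (successors {a}): φ is true.
  b (successors ∅): φ is true.
  c (successors ∅): φ is true.
  d (successors ∅): φ is true.
  e (successors {b, d, f}): φ is false.
  f (successors ∅): φ is true.
For instance, at e:
  At e: q and not q is false, Box r is false, so (q and not q) or Box r is false.
    At e: Box r requires r at every successor {b, d, f}.
      r fails at b, so Box r is false at e.
Satisfying worlds: {a, b, c, d, f}

a, b, c, d, f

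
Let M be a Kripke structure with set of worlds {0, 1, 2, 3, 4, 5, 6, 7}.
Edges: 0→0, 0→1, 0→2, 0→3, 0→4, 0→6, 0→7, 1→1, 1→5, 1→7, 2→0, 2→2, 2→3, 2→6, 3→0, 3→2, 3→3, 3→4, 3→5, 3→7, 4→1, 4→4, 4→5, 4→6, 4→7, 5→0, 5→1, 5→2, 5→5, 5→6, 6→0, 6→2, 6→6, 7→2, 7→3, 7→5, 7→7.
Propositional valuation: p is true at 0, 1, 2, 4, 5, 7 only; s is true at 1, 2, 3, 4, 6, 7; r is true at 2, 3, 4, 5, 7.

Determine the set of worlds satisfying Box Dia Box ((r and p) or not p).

Let φ = Box Dia Box ((r and p) or not p). Evaluate φ at each world:
  0 (successors {0, 1, 2, 3, 4, 6, 7}): φ is false.
  1 (successors {1, 5, 7}): φ is false.
  2 (successors {0, 2, 3, 6}): φ is false.
  3 (successors {0, 2, 3, 4, 5, 7}): φ is false.
  4 (successors {1, 4, 5, 6, 7}): φ is false.
  5 (successors {0, 1, 2, 5, 6}): φ is false.
  6 (successors {0, 2, 6}): φ is false.
  7 (successors {2, 3, 5, 7}): φ is false.
For instance, at 4:
  At 4: Box Dia Box ((r and p) or not p) requires Dia Box ((r and p) or not p) at every successor {1, 4, 5, 6, 7}.
    Dia Box ((r and p) or not p) fails at 5, so Box Dia Box ((r and p) or not p) is false at 4.
      At 5: Dia Box ((r and p) or not p) requires Box ((r and p) or not p) at some successor in {0, 1, 2, 5, 6}.
        At 0: Box ((r and p) or not p) is false.
        At 1: Box ((r and p) or not p) is false.
        At 2: Box ((r and p) or not p) is false.
        At 5: Box ((r and p) or not p) is false.
        At 6: Box ((r and p) or not p) is false.
      So Dia Box ((r and p) or not p) is false at 5.
Satisfying worlds: none.

none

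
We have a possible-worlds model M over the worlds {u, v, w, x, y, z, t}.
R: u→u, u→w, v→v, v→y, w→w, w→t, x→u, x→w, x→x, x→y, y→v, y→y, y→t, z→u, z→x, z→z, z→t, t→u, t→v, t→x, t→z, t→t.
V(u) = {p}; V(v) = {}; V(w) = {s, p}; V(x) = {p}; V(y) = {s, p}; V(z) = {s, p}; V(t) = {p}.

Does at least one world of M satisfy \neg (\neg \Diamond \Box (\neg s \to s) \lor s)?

Let φ = \neg (\neg \Diamond \Box (\neg s \to s) \lor s). Evaluate φ at each world:
  u (successors {u, w}): φ is false.
  v (successors {v, y}): φ is false.
  w (successors {w, t}): φ is false.
  x (successors {u, w, x, y}): φ is false.
  y (successors {v, y, t}): φ is false.
  z (successors {u, x, z, t}): φ is false.
  t (successors {u, v, x, z, t}): φ is false.
For instance, at x:
  At x: \neg \Diamond \Box (\neg s \to s) \lor s is true, so \neg (\neg \Diamond \Box (\neg s \to s) \lor s) is false.
    At x: \neg \Diamond \Box (\neg s \to s) is true, s is false, so \neg \Diamond \Box (\neg s \to s) \lor s is true.
      At x: \Diamond \Box (\neg s \to s) is false, so \neg \Diamond \Box (\neg s \to s) is true.

No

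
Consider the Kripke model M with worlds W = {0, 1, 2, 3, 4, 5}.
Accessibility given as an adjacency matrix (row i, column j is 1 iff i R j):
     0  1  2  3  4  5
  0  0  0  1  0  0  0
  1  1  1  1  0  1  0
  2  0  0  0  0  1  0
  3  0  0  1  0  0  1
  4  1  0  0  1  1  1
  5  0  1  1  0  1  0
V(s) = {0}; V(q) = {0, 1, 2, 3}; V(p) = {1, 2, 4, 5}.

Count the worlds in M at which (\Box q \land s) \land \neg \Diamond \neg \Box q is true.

0

Let φ = (\Box q \land s) \land \neg \Diamond \neg \Box q. Evaluate φ at each world:
  0 (successors {2}): φ is false.
  1 (successors {0, 1, 2, 4}): φ is false.
  2 (successors {4}): φ is false.
  3 (successors {2, 5}): φ is false.
  4 (successors {0, 3, 4, 5}): φ is false.
  5 (successors {1, 2, 4}): φ is false.
For instance, at 3:
  At 3: \Box q \land s is false, \neg \Diamond \neg \Box q is false, so (\Box q \land s) \land \neg \Diamond \neg \Box q is false.
    At 3: \Box q is false, s is false, so \Box q \land s is false.
      At 3: \Box q requires q at every successor {2, 5}.
        q fails at 5, so \Box q is false at 3.
    At 3: \Diamond \neg \Box q is true, so \neg \Diamond \neg \Box q is false.
      At 3: \Diamond \neg \Box q requires \neg \Box q at some successor in {2, 5}.
        \neg \Box q holds at 2, so \Diamond \neg \Box q is true at 3.
Satisfying worlds: none.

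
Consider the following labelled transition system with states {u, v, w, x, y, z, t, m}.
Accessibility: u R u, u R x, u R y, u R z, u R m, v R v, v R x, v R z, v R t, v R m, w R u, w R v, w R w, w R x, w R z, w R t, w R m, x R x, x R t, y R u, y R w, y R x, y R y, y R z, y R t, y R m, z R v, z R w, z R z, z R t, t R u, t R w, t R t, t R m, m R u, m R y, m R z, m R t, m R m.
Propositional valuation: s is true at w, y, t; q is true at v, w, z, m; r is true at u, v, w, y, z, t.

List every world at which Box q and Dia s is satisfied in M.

Let φ = Box q and Dia s. Evaluate φ at each world:
  u (successors {u, x, y, z, m}): φ is false.
  v (successors {v, x, z, t, m}): φ is false.
  w (successors {u, v, w, x, z, t, m}): φ is false.
  x (successors {x, t}): φ is false.
  y (successors {u, w, x, y, z, t, m}): φ is false.
  z (successors {v, w, z, t}): φ is false.
  t (successors {u, w, t, m}): φ is false.
  m (successors {u, y, z, t, m}): φ is false.
For instance, at w:
  At w: Box q is false, Dia s is true, so Box q and Dia s is false.
    At w: Box q requires q at every successor {u, v, w, x, z, t, m}.
      q fails at u, so Box q is false at w.
    At w: Dia s requires s at some successor in {u, v, w, x, z, t, m}.
      s holds at w, so Dia s is true at w.
Satisfying worlds: none.

none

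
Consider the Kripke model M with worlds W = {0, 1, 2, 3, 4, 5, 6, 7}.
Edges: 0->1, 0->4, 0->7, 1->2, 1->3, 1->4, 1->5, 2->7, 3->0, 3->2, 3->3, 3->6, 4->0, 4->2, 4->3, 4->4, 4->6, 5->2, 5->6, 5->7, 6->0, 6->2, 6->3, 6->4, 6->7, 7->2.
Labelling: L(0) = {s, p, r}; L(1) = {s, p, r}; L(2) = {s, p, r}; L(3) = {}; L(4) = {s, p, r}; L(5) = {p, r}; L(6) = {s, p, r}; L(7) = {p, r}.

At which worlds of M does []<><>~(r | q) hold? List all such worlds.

Recall that []ψ holds at a world iff ψ holds at every accessible world, and <>ψ holds iff ψ holds at some accessible world.
Let φ = []<><>~(r | q). Evaluate φ at each world:
  0 (successors {1, 4, 7}): φ is false.
  1 (successors {2, 3, 4, 5}): φ is false.
  2 (successors {7}): φ is false.
  3 (successors {0, 2, 3, 6}): φ is false.
  4 (successors {0, 2, 3, 4, 6}): φ is false.
  5 (successors {2, 6, 7}): φ is false.
  6 (successors {0, 2, 3, 4, 7}): φ is false.
  7 (successors {2}): φ is false.
For instance, at 4:
  At 4: []<><>~(r | q) requires <><>~(r | q) at every successor {0, 2, 3, 4, 6}.
    <><>~(r | q) fails at 2, so []<><>~(r | q) is false at 4.
      At 2: <><>~(r | q) requires <>~(r | q) at some successor in {7}.
        At 7: <>~(r | q) is false.
      So <><>~(r | q) is false at 2.
Satisfying worlds: none.

none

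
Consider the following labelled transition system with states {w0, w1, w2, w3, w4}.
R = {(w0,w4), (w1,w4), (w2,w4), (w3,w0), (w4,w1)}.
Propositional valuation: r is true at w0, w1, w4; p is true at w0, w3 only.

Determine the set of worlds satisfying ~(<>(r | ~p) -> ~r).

w0, w1, w4

Let φ = ~(<>(r | ~p) -> ~r). Evaluate φ at each world:
  w0 (successors {w4}): φ is true.
  w1 (successors {w4}): φ is true.
  w2 (successors {w4}): φ is false.
  w3 (successors {w0}): φ is false.
  w4 (successors {w1}): φ is true.
For instance, at w1:
  At w1: <>(r | ~p) -> ~r is false, so ~(<>(r | ~p) -> ~r) is true.
    At w1: <>(r | ~p) is true, ~r is false, so <>(r | ~p) -> ~r is false.
      At w1: <>(r | ~p) requires r | ~p at some successor in {w4}.
        r | ~p holds at w4, so <>(r | ~p) is true at w1.
Satisfying worlds: {w0, w1, w4}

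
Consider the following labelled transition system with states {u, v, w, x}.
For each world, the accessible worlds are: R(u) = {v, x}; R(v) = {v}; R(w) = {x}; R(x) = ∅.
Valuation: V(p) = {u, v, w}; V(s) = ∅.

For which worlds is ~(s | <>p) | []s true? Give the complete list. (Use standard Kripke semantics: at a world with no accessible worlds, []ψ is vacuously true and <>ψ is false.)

Let φ = ~(s | <>p) | []s. Evaluate φ at each world:
  u (successors {v, x}): φ is false.
  v (successors {v}): φ is false.
  w (successors {x}): φ is true.
  x (successors ∅): φ is true.
For instance, at v:
  At v: ~(s | <>p) is false, []s is false, so ~(s | <>p) | []s is false.
    At v: s | <>p is true, so ~(s | <>p) is false.
      At v: s is false, <>p is true, so s | <>p is true.
    At v: []s requires s at every successor {v}.
      s fails at v, so []s is false at v.
Satisfying worlds: {w, x}

w, x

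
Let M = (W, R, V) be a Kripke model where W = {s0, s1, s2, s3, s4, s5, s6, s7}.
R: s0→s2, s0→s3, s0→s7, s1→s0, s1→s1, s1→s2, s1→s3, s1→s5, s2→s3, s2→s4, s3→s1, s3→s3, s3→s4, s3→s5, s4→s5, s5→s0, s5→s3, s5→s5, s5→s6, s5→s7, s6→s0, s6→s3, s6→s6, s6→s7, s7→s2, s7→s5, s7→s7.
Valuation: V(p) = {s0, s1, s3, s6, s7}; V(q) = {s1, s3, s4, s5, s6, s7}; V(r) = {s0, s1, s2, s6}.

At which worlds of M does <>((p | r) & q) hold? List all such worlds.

s0, s1, s2, s3, s5, s6, s7

Recall that <>ψ holds at a world iff ψ holds at some accessible world.
Let φ = <>((p | r) & q). Evaluate φ at each world:
  s0 (successors {s2, s3, s7}): φ is true.
  s1 (successors {s0, s1, s2, s3, s5}): φ is true.
  s2 (successors {s3, s4}): φ is true.
  s3 (successors {s1, s3, s4, s5}): φ is true.
  s4 (successors {s5}): φ is false.
  s5 (successors {s0, s3, s5, s6, s7}): φ is true.
  s6 (successors {s0, s3, s6, s7}): φ is true.
  s7 (successors {s2, s5, s7}): φ is true.
For instance, at s5:
  At s5: <>((p | r) & q) requires (p | r) & q at some successor in {s0, s3, s5, s6, s7}.
    (p | r) & q holds at s3, so <>((p | r) & q) is true at s5.
Satisfying worlds: {s0, s1, s2, s3, s5, s6, s7}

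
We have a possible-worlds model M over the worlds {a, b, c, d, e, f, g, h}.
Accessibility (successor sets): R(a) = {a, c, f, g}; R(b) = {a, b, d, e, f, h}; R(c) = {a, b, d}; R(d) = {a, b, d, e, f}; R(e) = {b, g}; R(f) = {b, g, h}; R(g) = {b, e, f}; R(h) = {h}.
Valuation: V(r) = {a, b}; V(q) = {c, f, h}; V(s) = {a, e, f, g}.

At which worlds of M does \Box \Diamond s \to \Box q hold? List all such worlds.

b, f, h

Let φ = \Box \Diamond s \to \Box q. Evaluate φ at each world:
  a (successors {a, c, f, g}): φ is false.
  b (successors {a, b, d, e, f, h}): φ is true.
  c (successors {a, b, d}): φ is false.
  d (successors {a, b, d, e, f}): φ is false.
  e (successors {b, g}): φ is false.
  f (successors {b, g, h}): φ is true.
  g (successors {b, e, f}): φ is false.
  h (successors {h}): φ is true.
For instance, at a:
  At a: \Box \Diamond s is true, \Box q is false, so \Box \Diamond s \to \Box q is false.
    At a: \Box \Diamond s requires \Diamond s at every successor {a, c, f, g}.
      At a: \Diamond s is true.
      At c: \Diamond s is true.
      At f: \Diamond s is true.
      At g: \Diamond s is true.
    So \Box \Diamond s is true at a.
    At a: \Box q requires q at every successor {a, c, f, g}.
      q fails at a, so \Box q is false at a.
Satisfying worlds: {b, f, h}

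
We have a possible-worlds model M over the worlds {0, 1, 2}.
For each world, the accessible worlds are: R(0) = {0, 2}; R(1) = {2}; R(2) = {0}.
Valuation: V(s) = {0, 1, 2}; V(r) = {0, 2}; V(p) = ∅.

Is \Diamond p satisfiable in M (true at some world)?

Recall that \Diamond ψ holds at a world iff ψ holds at some accessible world.
Let φ = \Diamond p. Evaluate φ at each world:
  0 (successors {0, 2}): φ is false.
  1 (successors {2}): φ is false.
  2 (successors {0}): φ is false.
For instance, at 1:
  At 1: \Diamond p requires p at some successor in {2}.
    At 2: p is false.
  So \Diamond p is false at 1.

No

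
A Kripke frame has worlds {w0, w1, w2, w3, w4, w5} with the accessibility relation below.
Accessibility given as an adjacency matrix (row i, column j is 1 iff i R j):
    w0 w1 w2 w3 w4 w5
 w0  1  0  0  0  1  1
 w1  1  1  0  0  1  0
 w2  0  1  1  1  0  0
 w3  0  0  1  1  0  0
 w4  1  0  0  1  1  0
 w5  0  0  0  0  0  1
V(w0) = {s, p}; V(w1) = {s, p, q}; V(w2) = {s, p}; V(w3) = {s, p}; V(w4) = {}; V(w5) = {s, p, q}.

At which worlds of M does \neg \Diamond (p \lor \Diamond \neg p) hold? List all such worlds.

none

Recall that \Diamond ψ holds at a world iff ψ holds at some accessible world.
Let φ = \neg \Diamond (p \lor \Diamond \neg p). Evaluate φ at each world:
  w0 (successors {w0, w4, w5}): φ is false.
  w1 (successors {w0, w1, w4}): φ is false.
  w2 (successors {w1, w2, w3}): φ is false.
  w3 (successors {w2, w3}): φ is false.
  w4 (successors {w0, w3, w4}): φ is false.
  w5 (successors {w5}): φ is false.
For instance, at w4:
  At w4: \Diamond (p \lor \Diamond \neg p) is true, so \neg \Diamond (p \lor \Diamond \neg p) is false.
    At w4: \Diamond (p \lor \Diamond \neg p) requires p \lor \Diamond \neg p at some successor in {w0, w3, w4}.
      p \lor \Diamond \neg p holds at w0, so \Diamond (p \lor \Diamond \neg p) is true at w4.
Satisfying worlds: none.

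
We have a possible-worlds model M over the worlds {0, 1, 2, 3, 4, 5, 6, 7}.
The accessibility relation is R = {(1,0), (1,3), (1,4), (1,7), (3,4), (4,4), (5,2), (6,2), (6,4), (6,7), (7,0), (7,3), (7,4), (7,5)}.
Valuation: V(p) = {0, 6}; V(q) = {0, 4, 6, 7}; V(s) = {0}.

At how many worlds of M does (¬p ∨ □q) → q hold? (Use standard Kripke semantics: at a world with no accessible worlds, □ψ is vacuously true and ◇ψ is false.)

4

Let φ = (¬p ∨ □q) → q. Evaluate φ at each world:
  0 (successors ∅): φ is true.
  1 (successors {0, 3, 4, 7}): φ is false.
  2 (successors ∅): φ is false.
  3 (successors {4}): φ is false.
  4 (successors {4}): φ is true.
  5 (successors {2}): φ is false.
  6 (successors {2, 4, 7}): φ is true.
  7 (successors {0, 3, 4, 5}): φ is true.
For instance, at 6:
  At 6: ¬p ∨ □q is false, q is true, so (¬p ∨ □q) → q is true.
    At 6: ¬p is false, □q is false, so ¬p ∨ □q is false.
      At 6: □q requires q at every successor {2, 4, 7}.
        q fails at 2, so □q is false at 6.
Satisfying worlds: {0, 4, 6, 7}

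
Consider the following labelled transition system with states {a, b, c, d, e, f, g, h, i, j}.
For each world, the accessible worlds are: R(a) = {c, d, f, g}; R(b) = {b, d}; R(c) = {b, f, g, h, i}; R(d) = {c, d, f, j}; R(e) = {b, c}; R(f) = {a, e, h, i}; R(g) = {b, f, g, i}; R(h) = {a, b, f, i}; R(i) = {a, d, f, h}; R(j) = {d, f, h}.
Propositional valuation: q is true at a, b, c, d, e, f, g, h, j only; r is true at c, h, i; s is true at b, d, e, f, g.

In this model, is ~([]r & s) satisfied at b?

Recall that []ψ holds at a world iff ψ holds at every accessible world, and <>ψ holds iff ψ holds at some accessible world.
At b: []r & s is false, so ~([]r & s) is true.
  At b: []r is false, s is true, so []r & s is false.
    At b: []r requires r at every successor {b, d}.
      r fails at b, so []r is false at b.

Yes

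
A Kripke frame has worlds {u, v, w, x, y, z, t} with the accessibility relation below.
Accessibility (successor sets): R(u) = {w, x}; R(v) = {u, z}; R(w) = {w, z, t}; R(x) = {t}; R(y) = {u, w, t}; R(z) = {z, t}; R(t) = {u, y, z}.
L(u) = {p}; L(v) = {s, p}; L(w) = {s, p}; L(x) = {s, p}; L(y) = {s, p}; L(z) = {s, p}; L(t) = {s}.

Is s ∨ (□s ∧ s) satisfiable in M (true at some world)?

Yes

Let φ = s ∨ (□s ∧ s). Evaluate φ at each world:
  u (successors {w, x}): φ is false.
  v (successors {u, z}): φ is true.
  w (successors {w, z, t}): φ is true.
  x (successors {t}): φ is true.
  y (successors {u, w, t}): φ is true.
  z (successors {z, t}): φ is true.
  t (successors {u, y, z}): φ is true.
Detail at v (witness):
  At v: s is true, □s ∧ s is false, so s ∨ (□s ∧ s) is true.
    At v: □s is false, s is true, so □s ∧ s is false.
      At v: □s requires s at every successor {u, z}.
        s fails at u, so □s is false at v.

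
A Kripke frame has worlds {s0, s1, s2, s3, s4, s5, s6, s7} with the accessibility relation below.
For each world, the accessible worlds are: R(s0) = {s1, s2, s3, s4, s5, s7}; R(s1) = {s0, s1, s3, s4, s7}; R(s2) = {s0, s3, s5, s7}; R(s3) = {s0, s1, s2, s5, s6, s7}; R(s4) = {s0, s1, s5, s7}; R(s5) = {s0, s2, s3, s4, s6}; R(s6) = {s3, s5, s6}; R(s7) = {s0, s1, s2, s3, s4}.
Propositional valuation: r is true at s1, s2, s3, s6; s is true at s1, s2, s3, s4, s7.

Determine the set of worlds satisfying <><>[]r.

Let φ = <><>[]r. Evaluate φ at each world:
  s0 (successors {s1, s2, s3, s4, s5, s7}): φ is false.
  s1 (successors {s0, s1, s3, s4, s7}): φ is false.
  s2 (successors {s0, s3, s5, s7}): φ is false.
  s3 (successors {s0, s1, s2, s5, s6, s7}): φ is false.
  s4 (successors {s0, s1, s5, s7}): φ is false.
  s5 (successors {s0, s2, s3, s4, s6}): φ is false.
  s6 (successors {s3, s5, s6}): φ is false.
  s7 (successors {s0, s1, s2, s3, s4}): φ is false.
For instance, at s4:
  At s4: <><>[]r requires <>[]r at some successor in {s0, s1, s5, s7}.
    At s0: <>[]r is false.
    At s1: <>[]r is false.
    At s5: <>[]r is false.
    At s7: <>[]r is false.
  So <><>[]r is false at s4.
Satisfying worlds: none.

none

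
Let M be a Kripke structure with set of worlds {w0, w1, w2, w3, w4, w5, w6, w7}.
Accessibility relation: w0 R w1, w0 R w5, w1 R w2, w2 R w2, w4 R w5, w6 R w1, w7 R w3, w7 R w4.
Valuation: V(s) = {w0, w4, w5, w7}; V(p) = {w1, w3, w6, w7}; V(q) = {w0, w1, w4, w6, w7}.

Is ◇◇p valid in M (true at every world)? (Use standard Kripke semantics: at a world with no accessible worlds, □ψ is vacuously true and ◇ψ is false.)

No

Let φ = ◇◇p. Evaluate φ at each world:
  w0 (successors {w1, w5}): φ is false.
  w1 (successors {w2}): φ is false.
  w2 (successors {w2}): φ is false.
  w3 (successors ∅): φ is false.
  w4 (successors {w5}): φ is false.
  w5 (successors ∅): φ is false.
  w6 (successors {w1}): φ is false.
  w7 (successors {w3, w4}): φ is false.
Detail at w0 (counterexample):
  At w0: ◇◇p requires ◇p at some successor in {w1, w5}.
    At w1: ◇p is false.
    At w5: ◇p is false.
  So ◇◇p is false at w0.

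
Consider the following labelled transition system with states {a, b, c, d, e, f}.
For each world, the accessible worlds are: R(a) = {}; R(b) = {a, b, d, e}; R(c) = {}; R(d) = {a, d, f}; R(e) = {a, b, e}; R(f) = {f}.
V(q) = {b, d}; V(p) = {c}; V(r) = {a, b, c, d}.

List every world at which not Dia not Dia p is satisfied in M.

Recall that Dia ψ holds at a world iff ψ holds at some accessible world.
Let φ = not Dia not Dia p. Evaluate φ at each world:
  a (successors ∅): φ is true.
  b (successors {a, b, d, e}): φ is false.
  c (successors ∅): φ is true.
  d (successors {a, d, f}): φ is false.
  e (successors {a, b, e}): φ is false.
  f (successors {f}): φ is false.
For instance, at d:
  At d: Dia not Dia p is true, so not Dia not Dia p is false.
    At d: Dia not Dia p requires not Dia p at some successor in {a, d, f}.
      not Dia p holds at a, so Dia not Dia p is true at d.
Satisfying worlds: {a, c}

a, c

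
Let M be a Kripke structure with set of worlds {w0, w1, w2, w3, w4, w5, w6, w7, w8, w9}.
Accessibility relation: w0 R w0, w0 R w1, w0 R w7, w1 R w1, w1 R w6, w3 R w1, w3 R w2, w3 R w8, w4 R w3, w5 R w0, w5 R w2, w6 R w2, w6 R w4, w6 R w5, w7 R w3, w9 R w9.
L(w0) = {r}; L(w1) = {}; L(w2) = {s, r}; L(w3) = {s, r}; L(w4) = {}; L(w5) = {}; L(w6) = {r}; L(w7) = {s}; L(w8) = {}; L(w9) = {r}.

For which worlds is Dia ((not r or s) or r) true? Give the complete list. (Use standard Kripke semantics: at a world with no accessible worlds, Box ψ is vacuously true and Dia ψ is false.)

Recall that Dia ψ holds at a world iff ψ holds at some accessible world.
Let φ = Dia ((not r or s) or r). Evaluate φ at each world:
  w0 (successors {w0, w1, w7}): φ is true.
  w1 (successors {w1, w6}): φ is true.
  w2 (successors ∅): φ is false.
  w3 (successors {w1, w2, w8}): φ is true.
  w4 (successors {w3}): φ is true.
  w5 (successors {w0, w2}): φ is true.
  w6 (successors {w2, w4, w5}): φ is true.
  w7 (successors {w3}): φ is true.
  w8 (successors ∅): φ is false.
  w9 (successors {w9}): φ is true.
For instance, at w9:
  At w9: Dia ((not r or s) or r) requires (not r or s) or r at some successor in {w9}.
    (not r or s) or r holds at w9, so Dia ((not r or s) or r) is true at w9.
Satisfying worlds: {w0, w1, w3, w4, w5, w6, w7, w9}

w0, w1, w3, w4, w5, w6, w7, w9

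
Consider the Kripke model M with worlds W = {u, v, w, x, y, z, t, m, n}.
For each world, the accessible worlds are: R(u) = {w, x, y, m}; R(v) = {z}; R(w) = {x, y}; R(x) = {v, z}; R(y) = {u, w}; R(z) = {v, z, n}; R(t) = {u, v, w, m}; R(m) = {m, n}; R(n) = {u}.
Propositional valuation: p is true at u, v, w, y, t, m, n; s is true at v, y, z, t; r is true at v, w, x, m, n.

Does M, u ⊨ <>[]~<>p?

No

Recall that []ψ holds at a world iff ψ holds at every accessible world, and <>ψ holds iff ψ holds at some accessible world.
At u: <>[]~<>p requires []~<>p at some successor in {w, x, y, m}.
  At w: []~<>p is false.
  At x: []~<>p is false.
  At y: []~<>p is false.
  At m: []~<>p is false.
So <>[]~<>p is false at u.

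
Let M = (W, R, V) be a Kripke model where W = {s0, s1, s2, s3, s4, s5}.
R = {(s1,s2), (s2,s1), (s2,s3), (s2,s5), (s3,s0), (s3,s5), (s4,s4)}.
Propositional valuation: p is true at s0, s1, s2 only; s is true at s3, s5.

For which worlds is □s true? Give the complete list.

Recall that □ψ holds at a world iff ψ holds at every accessible world, and ◇ψ holds iff ψ holds at some accessible world.
Let φ = □s. Evaluate φ at each world:
  s0 (successors ∅): φ is true.
  s1 (successors {s2}): φ is false.
  s2 (successors {s1, s3, s5}): φ is false.
  s3 (successors {s0, s5}): φ is false.
  s4 (successors {s4}): φ is false.
  s5 (successors ∅): φ is true.
For instance, at s4:
  At s4: □s requires s at every successor {s4}.
    s fails at s4, so □s is false at s4.
Satisfying worlds: {s0, s5}

s0, s5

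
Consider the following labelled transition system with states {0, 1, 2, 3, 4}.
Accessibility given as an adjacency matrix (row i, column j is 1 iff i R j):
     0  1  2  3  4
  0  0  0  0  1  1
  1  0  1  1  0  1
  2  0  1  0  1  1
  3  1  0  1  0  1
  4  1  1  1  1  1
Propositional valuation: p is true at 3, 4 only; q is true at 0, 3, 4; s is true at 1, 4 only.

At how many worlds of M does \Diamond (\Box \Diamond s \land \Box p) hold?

Recall that \Box ψ holds at a world iff ψ holds at every accessible world, and \Diamond ψ holds iff ψ holds at some accessible world.
Let φ = \Diamond (\Box \Diamond s \land \Box p). Evaluate φ at each world:
  0 (successors {3, 4}): φ is false.
  1 (successors {1, 2, 4}): φ is false.
  2 (successors {1, 3, 4}): φ is false.
  3 (successors {0, 2, 4}): φ is true.
  4 (successors {0, 1, 2, 3, 4}): φ is true.
For instance, at 0:
  At 0: \Diamond (\Box \Diamond s \land \Box p) requires \Box \Diamond s \land \Box p at some successor in {3, 4}.
    At 3: \Box \Diamond s \land \Box p is false.
    At 4: \Box \Diamond s \land \Box p is false.
  So \Diamond (\Box \Diamond s \land \Box p) is false at 0.
Satisfying worlds: {3, 4}

2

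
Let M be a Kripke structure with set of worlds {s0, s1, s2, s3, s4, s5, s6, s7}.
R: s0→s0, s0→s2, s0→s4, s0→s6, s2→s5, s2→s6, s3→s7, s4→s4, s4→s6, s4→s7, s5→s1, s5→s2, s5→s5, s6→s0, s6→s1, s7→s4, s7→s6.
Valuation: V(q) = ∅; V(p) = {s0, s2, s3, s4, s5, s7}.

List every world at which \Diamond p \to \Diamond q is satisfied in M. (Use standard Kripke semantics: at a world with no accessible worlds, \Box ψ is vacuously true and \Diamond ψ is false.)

s1

Let φ = \Diamond p \to \Diamond q. Evaluate φ at each world:
  s0 (successors {s0, s2, s4, s6}): φ is false.
  s1 (successors ∅): φ is true.
  s2 (successors {s5, s6}): φ is false.
  s3 (successors {s7}): φ is false.
  s4 (successors {s4, s6, s7}): φ is false.
  s5 (successors {s1, s2, s5}): φ is false.
  s6 (successors {s0, s1}): φ is false.
  s7 (successors {s4, s6}): φ is false.
For instance, at s5:
  At s5: \Diamond p is true, \Diamond q is false, so \Diamond p \to \Diamond q is false.
    At s5: \Diamond p requires p at some successor in {s1, s2, s5}.
      p holds at s2, so \Diamond p is true at s5.
    At s5: \Diamond q requires q at some successor in {s1, s2, s5}.
      At s1: q is false.
      At s2: q is false.
      At s5: q is false.
    So \Diamond q is false at s5.
Satisfying worlds: {s1}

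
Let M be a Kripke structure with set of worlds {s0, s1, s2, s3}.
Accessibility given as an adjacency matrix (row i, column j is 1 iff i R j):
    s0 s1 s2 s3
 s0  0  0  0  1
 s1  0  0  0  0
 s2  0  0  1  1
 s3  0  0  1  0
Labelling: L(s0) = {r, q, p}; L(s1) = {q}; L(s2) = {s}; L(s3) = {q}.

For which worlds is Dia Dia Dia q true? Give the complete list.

s0, s2, s3

Recall that Dia ψ holds at a world iff ψ holds at some accessible world.
Let φ = Dia Dia Dia q. Evaluate φ at each world:
  s0 (successors {s3}): φ is true.
  s1 (successors ∅): φ is false.
  s2 (successors {s2, s3}): φ is true.
  s3 (successors {s2}): φ is true.
For instance, at s0:
  At s0: Dia Dia Dia q requires Dia Dia q at some successor in {s3}.
    Dia Dia q holds at s3, so Dia Dia Dia q is true at s0.
      At s3: Dia Dia q requires Dia q at some successor in {s2}.
        Dia q holds at s2, so Dia Dia q is true at s3.
Satisfying worlds: {s0, s2, s3}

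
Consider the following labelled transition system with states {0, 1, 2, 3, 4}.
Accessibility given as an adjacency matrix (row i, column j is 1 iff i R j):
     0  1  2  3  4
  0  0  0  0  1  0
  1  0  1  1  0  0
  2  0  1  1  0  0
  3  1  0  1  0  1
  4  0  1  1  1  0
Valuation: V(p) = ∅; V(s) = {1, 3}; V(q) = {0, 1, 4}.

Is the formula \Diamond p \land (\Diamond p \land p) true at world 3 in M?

No

At 3: \Diamond p is false, \Diamond p \land p is false, so \Diamond p \land (\Diamond p \land p) is false.
  At 3: \Diamond p requires p at some successor in {0, 2, 4}.
    At 0: p is false.
    At 2: p is false.
    At 4: p is false.
  So \Diamond p is false at 3.
  At 3: \Diamond p is false, p is false, so \Diamond p \land p is false.
    At 3: \Diamond p requires p at some successor in {0, 2, 4}.
      At 0: p is false.
      At 2: p is false.
      At 4: p is false.
    So \Diamond p is false at 3.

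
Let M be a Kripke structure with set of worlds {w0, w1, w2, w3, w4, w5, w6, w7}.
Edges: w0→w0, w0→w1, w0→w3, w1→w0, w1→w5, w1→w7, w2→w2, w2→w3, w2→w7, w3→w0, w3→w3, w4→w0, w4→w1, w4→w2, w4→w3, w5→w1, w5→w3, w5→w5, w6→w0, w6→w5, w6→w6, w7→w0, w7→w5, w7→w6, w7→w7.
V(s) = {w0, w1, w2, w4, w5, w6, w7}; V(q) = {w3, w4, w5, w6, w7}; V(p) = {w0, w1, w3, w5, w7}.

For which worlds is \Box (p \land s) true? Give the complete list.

w1

Let φ = \Box (p \land s). Evaluate φ at each world:
  w0 (successors {w0, w1, w3}): φ is false.
  w1 (successors {w0, w5, w7}): φ is true.
  w2 (successors {w2, w3, w7}): φ is false.
  w3 (successors {w0, w3}): φ is false.
  w4 (successors {w0, w1, w2, w3}): φ is false.
  w5 (successors {w1, w3, w5}): φ is false.
  w6 (successors {w0, w5, w6}): φ is false.
  w7 (successors {w0, w5, w6, w7}): φ is false.
For instance, at w2:
  At w2: \Box (p \land s) requires p \land s at every successor {w2, w3, w7}.
    p \land s fails at w2, so \Box (p \land s) is false at w2.
Satisfying worlds: {w1}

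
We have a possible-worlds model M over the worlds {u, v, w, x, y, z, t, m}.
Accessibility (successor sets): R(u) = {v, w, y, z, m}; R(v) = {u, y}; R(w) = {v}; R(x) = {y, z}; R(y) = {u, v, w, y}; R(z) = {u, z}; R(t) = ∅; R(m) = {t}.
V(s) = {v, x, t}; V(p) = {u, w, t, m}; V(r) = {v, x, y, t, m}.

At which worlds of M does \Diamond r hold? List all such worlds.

u, v, w, x, y, m

Let φ = \Diamond r. Evaluate φ at each world:
  u (successors {v, w, y, z, m}): φ is true.
  v (successors {u, y}): φ is true.
  w (successors {v}): φ is true.
  x (successors {y, z}): φ is true.
  y (successors {u, v, w, y}): φ is true.
  z (successors {u, z}): φ is false.
  t (successors ∅): φ is false.
  m (successors {t}): φ is true.
For instance, at u:
  At u: \Diamond r requires r at some successor in {v, w, y, z, m}.
    r holds at v, so \Diamond r is true at u.
Satisfying worlds: {u, v, w, x, y, m}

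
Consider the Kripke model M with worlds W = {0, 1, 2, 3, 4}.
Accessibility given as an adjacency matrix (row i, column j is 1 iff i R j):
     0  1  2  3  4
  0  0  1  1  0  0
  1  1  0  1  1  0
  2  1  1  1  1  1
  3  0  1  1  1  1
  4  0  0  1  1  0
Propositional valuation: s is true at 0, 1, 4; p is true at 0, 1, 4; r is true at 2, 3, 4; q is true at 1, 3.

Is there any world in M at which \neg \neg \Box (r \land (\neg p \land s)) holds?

No

Recall that \Box ψ holds at a world iff ψ holds at every accessible world, and \Diamond ψ holds iff ψ holds at some accessible world.
Let φ = \neg \neg \Box (r \land (\neg p \land s)). Evaluate φ at each world:
  0 (successors {1, 2}): φ is false.
  1 (successors {0, 2, 3}): φ is false.
  2 (successors {0, 1, 2, 3, 4}): φ is false.
  3 (successors {1, 2, 3, 4}): φ is false.
  4 (successors {2, 3}): φ is false.
For instance, at 1:
  At 1: \neg \Box (r \land (\neg p \land s)) is true, so \neg \neg \Box (r \land (\neg p \land s)) is false.
    At 1: \Box (r \land (\neg p \land s)) is false, so \neg \Box (r \land (\neg p \land s)) is true.
      At 1: \Box (r \land (\neg p \land s)) requires r \land (\neg p \land s) at every successor {0, 2, 3}.
        r \land (\neg p \land s) fails at 0, so \Box (r \land (\neg p \land s)) is false at 1.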